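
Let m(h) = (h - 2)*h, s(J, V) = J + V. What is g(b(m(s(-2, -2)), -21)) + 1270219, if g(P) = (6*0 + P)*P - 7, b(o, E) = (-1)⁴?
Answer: 1270213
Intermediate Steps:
m(h) = h*(-2 + h) (m(h) = (-2 + h)*h = h*(-2 + h))
b(o, E) = 1
g(P) = -7 + P² (g(P) = (0 + P)*P - 7 = P*P - 7 = P² - 7 = -7 + P²)
g(b(m(s(-2, -2)), -21)) + 1270219 = (-7 + 1²) + 1270219 = (-7 + 1) + 1270219 = -6 + 1270219 = 1270213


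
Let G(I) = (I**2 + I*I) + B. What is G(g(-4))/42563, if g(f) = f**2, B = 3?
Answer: 515/42563 ≈ 0.012100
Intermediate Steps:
G(I) = 3 + 2*I**2 (G(I) = (I**2 + I*I) + 3 = (I**2 + I**2) + 3 = 2*I**2 + 3 = 3 + 2*I**2)
G(g(-4))/42563 = (3 + 2*((-4)**2)**2)/42563 = (3 + 2*16**2)/42563 = (3 + 2*256)/42563 = (3 + 512)/42563 = (1/42563)*515 = 515/42563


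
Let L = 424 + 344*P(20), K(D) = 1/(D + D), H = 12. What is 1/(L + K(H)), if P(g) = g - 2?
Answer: 24/158785 ≈ 0.00015115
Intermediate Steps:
P(g) = -2 + g
K(D) = 1/(2*D)
L = 6616 (L = 424 + 344*(-2 + 20) = 424 + 344*18 = 424 + 6192 = 6616)
1/(L + K(H)) = 1/(6616 + (1/2)/12) = 1/(6616 + (1/2)*(1/12)) = 1/(6616 + 1/24) = 1/(158785/24) = 24/158785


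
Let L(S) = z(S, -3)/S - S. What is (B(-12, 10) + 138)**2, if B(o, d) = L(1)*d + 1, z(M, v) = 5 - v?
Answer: 43681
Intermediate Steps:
L(S) = -S + 8/S (L(S) = (5 - 1*(-3))/S - S = (5 + 3)/S - S = 8/S - S = -S + 8/S)
B(o, d) = 1 + 7*d (B(o, d) = (-1*1 + 8/1)*d + 1 = (-1 + 8*1)*d + 1 = (-1 + 8)*d + 1 = 7*d + 1 = 1 + 7*d)
(B(-12, 10) + 138)**2 = ((1 + 7*10) + 138)**2 = ((1 + 70) + 138)**2 = (71 + 138)**2 = 209**2 = 43681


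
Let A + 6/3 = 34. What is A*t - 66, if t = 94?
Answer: 2942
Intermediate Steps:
A = 32 (A = -2 + 34 = 32)
A*t - 66 = 32*94 - 66 = 3008 - 66 = 2942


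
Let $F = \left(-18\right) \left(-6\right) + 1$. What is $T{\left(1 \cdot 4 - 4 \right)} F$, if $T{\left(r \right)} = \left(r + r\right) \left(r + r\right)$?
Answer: $0$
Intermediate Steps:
$T{\left(r \right)} = 4 r^{2}$ ($T{\left(r \right)} = 2 r 2 r = 4 r^{2}$)
$F = 109$ ($F = 108 + 1 = 109$)
$T{\left(1 \cdot 4 - 4 \right)} F = 4 \left(1 \cdot 4 - 4\right)^{2} \cdot 109 = 4 \left(4 + \left(-4 + 0\right)\right)^{2} \cdot 109 = 4 \left(4 - 4\right)^{2} \cdot 109 = 4 \cdot 0^{2} \cdot 109 = 4 \cdot 0 \cdot 109 = 0 \cdot 109 = 0$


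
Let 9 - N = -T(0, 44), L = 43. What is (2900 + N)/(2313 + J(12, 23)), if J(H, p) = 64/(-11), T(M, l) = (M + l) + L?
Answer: 32956/25379 ≈ 1.2986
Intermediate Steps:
T(M, l) = 43 + M + l (T(M, l) = (M + l) + 43 = 43 + M + l)
J(H, p) = -64/11 (J(H, p) = 64*(-1/11) = -64/11)
N = 96 (N = 9 - (-1)*(43 + 0 + 44) = 9 - (-1)*87 = 9 - 1*(-87) = 9 + 87 = 96)
(2900 + N)/(2313 + J(12, 23)) = (2900 + 96)/(2313 - 64/11) = 2996/(25379/11) = 2996*(11/25379) = 32956/25379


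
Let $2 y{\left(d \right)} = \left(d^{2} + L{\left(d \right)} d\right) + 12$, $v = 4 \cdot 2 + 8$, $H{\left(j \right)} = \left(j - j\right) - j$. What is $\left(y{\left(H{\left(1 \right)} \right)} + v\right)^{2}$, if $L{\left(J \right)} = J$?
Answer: $529$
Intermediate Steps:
$H{\left(j \right)} = - j$ ($H{\left(j \right)} = 0 - j = - j$)
$v = 16$ ($v = 8 + 8 = 16$)
$y{\left(d \right)} = 6 + d^{2}$ ($y{\left(d \right)} = \frac{\left(d^{2} + d d\right) + 12}{2} = \frac{\left(d^{2} + d^{2}\right) + 12}{2} = \frac{2 d^{2} + 12}{2} = \frac{12 + 2 d^{2}}{2} = 6 + d^{2}$)
$\left(y{\left(H{\left(1 \right)} \right)} + v\right)^{2} = \left(\left(6 + \left(\left(-1\right) 1\right)^{2}\right) + 16\right)^{2} = \left(\left(6 + \left(-1\right)^{2}\right) + 16\right)^{2} = \left(\left(6 + 1\right) + 16\right)^{2} = \left(7 + 16\right)^{2} = 23^{2} = 529$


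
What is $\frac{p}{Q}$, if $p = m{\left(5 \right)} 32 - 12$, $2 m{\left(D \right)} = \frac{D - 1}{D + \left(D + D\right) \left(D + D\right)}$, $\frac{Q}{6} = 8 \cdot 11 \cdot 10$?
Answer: $- \frac{299}{138600} \approx -0.0021573$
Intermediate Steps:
$Q = 5280$ ($Q = 6 \cdot 8 \cdot 11 \cdot 10 = 6 \cdot 88 \cdot 10 = 6 \cdot 880 = 5280$)
$m{\left(D \right)} = \frac{-1 + D}{2 \left(D + 4 D^{2}\right)}$ ($m{\left(D \right)} = \frac{\left(D - 1\right) \frac{1}{D + \left(D + D\right) \left(D + D\right)}}{2} = \frac{\left(-1 + D\right) \frac{1}{D + 2 D 2 D}}{2} = \frac{\left(-1 + D\right) \frac{1}{D + 4 D^{2}}}{2} = \frac{\frac{1}{D + 4 D^{2}} \left(-1 + D\right)}{2} = \frac{-1 + D}{2 \left(D + 4 D^{2}\right)}$)
$p = - \frac{1196}{105}$ ($p = \frac{-1 + 5}{2 \cdot 5 \left(1 + 4 \cdot 5\right)} 32 - 12 = \frac{1}{2} \cdot \frac{1}{5} \frac{1}{1 + 20} \cdot 4 \cdot 32 - 12 = \frac{1}{2} \cdot \frac{1}{5} \cdot \frac{1}{21} \cdot 4 \cdot 32 - 12 = \frac{2}{105} \cdot 32 - 12 = \frac{64}{105} - 12 = - \frac{1196}{105} \approx -11.39$)
$\frac{p}{Q} = - \frac{1196}{105 \cdot 5280} = \left(- \frac{1196}{105}\right) \frac{1}{5280} = - \frac{299}{138600}$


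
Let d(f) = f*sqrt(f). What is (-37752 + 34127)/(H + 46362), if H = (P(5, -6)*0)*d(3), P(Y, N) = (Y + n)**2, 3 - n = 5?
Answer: -3625/46362 ≈ -0.078189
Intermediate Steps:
n = -2 (n = 3 - 1*5 = 3 - 5 = -2)
d(f) = f**(3/2)
P(Y, N) = (-2 + Y)**2 (P(Y, N) = (Y - 2)**2 = (-2 + Y)**2)
H = 0 (H = ((-2 + 5)**2*0)*3**(3/2) = (3**2*0)*(3*sqrt(3)) = (9*0)*(3*sqrt(3)) = 0*(3*sqrt(3)) = 0)
(-37752 + 34127)/(H + 46362) = (-37752 + 34127)/(0 + 46362) = -3625/46362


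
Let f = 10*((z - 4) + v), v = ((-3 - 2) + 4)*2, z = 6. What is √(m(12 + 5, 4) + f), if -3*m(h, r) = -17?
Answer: √51/3 ≈ 2.3805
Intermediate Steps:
m(h, r) = 17/3 (m(h, r) = -⅓*(-17) = 17/3)
v = -2 (v = (-5 + 4)*2 = -1*2 = -2)
f = 0 (f = 10*((6 - 4) - 2) = 10*(2 - 2) = 10*0 = 0)
√(m(12 + 5, 4) + f) = √(17/3 + 0) = √(17/3) = √51/3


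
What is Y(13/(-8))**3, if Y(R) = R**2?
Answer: 4826809/262144 ≈ 18.413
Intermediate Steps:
Y(13/(-8))**3 = ((13/(-8))**2)**3 = ((13*(-1/8))**2)**3 = ((-13/8)**2)**3 = (169/64)**3 = 4826809/262144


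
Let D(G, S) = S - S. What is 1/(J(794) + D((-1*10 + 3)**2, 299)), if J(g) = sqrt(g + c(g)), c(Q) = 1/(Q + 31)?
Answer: 5*sqrt(21616683)/655051 ≈ 0.035489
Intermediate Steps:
c(Q) = 1/(31 + Q)
D(G, S) = 0
J(g) = sqrt(g + 1/(31 + g))
1/(J(794) + D((-1*10 + 3)**2, 299)) = 1/(sqrt((1 + 794*(31 + 794))/(31 + 794)) + 0) = 1/(sqrt((1 + 794*825)/825) + 0) = 1/(sqrt((1 + 655050)/825) + 0) = 1/(sqrt((1/825)*655051) + 0) = 1/(sqrt(655051/825) + 0) = 1/(sqrt(21616683)/165 + 0) = 1/(sqrt(21616683)/165) = 5*sqrt(21616683)/655051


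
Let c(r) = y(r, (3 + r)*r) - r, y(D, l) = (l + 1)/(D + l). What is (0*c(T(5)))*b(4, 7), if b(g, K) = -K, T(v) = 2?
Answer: 0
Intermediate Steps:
y(D, l) = (1 + l)/(D + l)
c(r) = -r + (1 + r*(3 + r))/(r + r*(3 + r)) (c(r) = (1 + (3 + r)*r)/(r + (3 + r)*r) - r = (1 + r*(3 + r))/(r + r*(3 + r)) - r = -r + (1 + r*(3 + r))/(r + r*(3 + r)))
(0*c(T(5)))*b(4, 7) = (0*((1 + 2*(3 + 2) - 1*2²*(4 + 2))/(2*(4 + 2))))*(-1*7) = (0*((½)*(1 + 2*5 - 1*4*6)/6))*(-7) = (0*((½)*(⅙)*(1 + 10 - 24)))*(-7) = (0*((½)*(⅙)*(-13)))*(-7) = (0*(-13/12))*(-7) = 0*(-7) = 0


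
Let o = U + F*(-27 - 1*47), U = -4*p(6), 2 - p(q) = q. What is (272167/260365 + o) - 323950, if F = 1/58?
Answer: -349413277436/1078655 ≈ -3.2393e+5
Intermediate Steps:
p(q) = 2 - q
F = 1/58 ≈ 0.017241
U = 16 (U = -4*(2 - 1*6) = -4*(2 - 6) = -4*(-4) = 16)
o = 427/29 (o = 16 + (-27 - 1*47)/58 = 16 + (-27 - 47)/58 = 16 + (1/58)*(-74) = 16 - 37/29 = 427/29 ≈ 14.724)
(272167/260365 + o) - 323950 = (272167/260365 + 427/29) - 323950 = (272167*(1/260365) + 427/29) - 323950 = (38881/37195 + 427/29) - 323950 = 17009814/1078655 - 323950 = -349413277436/1078655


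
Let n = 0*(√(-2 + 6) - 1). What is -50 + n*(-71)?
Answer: -50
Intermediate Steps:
n = 0 (n = 0*(√4 - 1) = 0*(2 - 1) = 0*1 = 0)
-50 + n*(-71) = -50 + 0*(-71) = -50 + 0 = -50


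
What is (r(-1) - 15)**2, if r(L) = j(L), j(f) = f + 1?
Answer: 225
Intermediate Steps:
j(f) = 1 + f
r(L) = 1 + L
(r(-1) - 15)**2 = ((1 - 1) - 15)**2 = (0 - 15)**2 = (-15)**2 = 225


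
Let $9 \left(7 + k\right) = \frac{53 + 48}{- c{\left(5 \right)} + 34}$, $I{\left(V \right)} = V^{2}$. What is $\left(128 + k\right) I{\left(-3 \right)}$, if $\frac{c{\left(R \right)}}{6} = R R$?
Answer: $\frac{126223}{116} \approx 1088.1$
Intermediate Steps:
$c{\left(R \right)} = 6 R^{2}$ ($c{\left(R \right)} = 6 R R = 6 R^{2}$)
$k = - \frac{7409}{1044}$ ($k = -7 + \frac{\left(53 + 48\right) \frac{1}{- 6 \cdot 5^{2} + 34}}{9} = -7 + \frac{101 \frac{1}{- 6 \cdot 25 + 34}}{9} = -7 + \frac{101 \frac{1}{\left(-1\right) 150 + 34}}{9} = -7 + \frac{101 \frac{1}{-150 + 34}}{9} = -7 + \frac{101 \frac{1}{-116}}{9} = -7 + \frac{101 \left(- \frac{1}{116}\right)}{9} = -7 + \frac{1}{9} \left(- \frac{101}{116}\right) = -7 - \frac{101}{1044} = - \frac{7409}{1044} \approx -7.0967$)
$\left(128 + k\right) I{\left(-3 \right)} = \left(128 - \frac{7409}{1044}\right) \left(-3\right)^{2} = \frac{126223}{1044} \cdot 9 = \frac{126223}{116}$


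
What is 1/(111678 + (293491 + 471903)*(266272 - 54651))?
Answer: 1/161973555352 ≈ 6.1738e-12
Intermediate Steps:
1/(111678 + (293491 + 471903)*(266272 - 54651)) = 1/(111678 + 765394*211621) = 1/(111678 + 161973443674) = 1/161973555352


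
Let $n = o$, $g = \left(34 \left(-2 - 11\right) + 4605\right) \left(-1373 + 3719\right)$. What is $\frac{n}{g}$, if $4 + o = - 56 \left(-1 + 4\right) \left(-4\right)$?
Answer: $\frac{334}{4883199} \approx 6.8398 \cdot 10^{-5}$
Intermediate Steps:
$o = 668$ ($o = -4 - 56 \left(-1 + 4\right) \left(-4\right) = -4 - 56 \cdot 3 \left(-4\right) = -4 - -672 = -4 + 672 = 668$)
$g = 9766398$ ($g = \left(34 \left(-13\right) + 4605\right) 2346 = \left(-442 + 4605\right) 2346 = 4163 \cdot 2346 = 9766398$)
$n = 668$
$\frac{n}{g} = \frac{668}{9766398} = 668 \cdot \frac{1}{9766398} = \frac{334}{4883199}$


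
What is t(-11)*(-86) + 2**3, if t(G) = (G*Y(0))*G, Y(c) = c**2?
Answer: 8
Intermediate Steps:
t(G) = 0 (t(G) = (G*0**2)*G = (G*0)*G = 0*G = 0)
t(-11)*(-86) + 2**3 = 0*(-86) + 2**3 = 0 + 8 = 8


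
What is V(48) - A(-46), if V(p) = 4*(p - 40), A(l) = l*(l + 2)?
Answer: -1992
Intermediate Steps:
A(l) = l*(2 + l)
V(p) = -160 + 4*p (V(p) = 4*(-40 + p) = -160 + 4*p)
V(48) - A(-46) = (-160 + 4*48) - (-46)*(2 - 46) = (-160 + 192) - (-46)*(-44) = 32 - 1*2024 = 32 - 2024 = -1992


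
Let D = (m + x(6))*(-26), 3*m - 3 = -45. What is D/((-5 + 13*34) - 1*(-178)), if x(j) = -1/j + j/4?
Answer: 988/1845 ≈ 0.53550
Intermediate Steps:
m = -14 (m = 1 + (1/3)*(-45) = 1 - 15 = -14)
x(j) = -1/j + j/4 (x(j) = -1/j + j*(1/4) = -1/j + j/4)
D = 988/3 (D = (-14 + (-1/6 + (1/4)*6))*(-26) = (-14 + (-1*1/6 + 3/2))*(-26) = (-14 + (-1/6 + 3/2))*(-26) = (-14 + 4/3)*(-26) = -38/3*(-26) = 988/3 ≈ 329.33)
D/((-5 + 13*34) - 1*(-178)) = 988/(3*((-5 + 13*34) - 1*(-178))) = 988/(3*((-5 + 442) + 178)) = 988/(3*(437 + 178)) = (988/3)/615 = (988/3)*(1/615) = 988/1845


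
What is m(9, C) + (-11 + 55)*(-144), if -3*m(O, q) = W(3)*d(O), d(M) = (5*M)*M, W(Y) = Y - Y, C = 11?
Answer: -6336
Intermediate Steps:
W(Y) = 0
d(M) = 5*M²
m(O, q) = 0 (m(O, q) = -0*5*O² = -⅓*0 = 0)
m(9, C) + (-11 + 55)*(-144) = 0 + (-11 + 55)*(-144) = 0 + 44*(-144) = 0 - 6336 = -6336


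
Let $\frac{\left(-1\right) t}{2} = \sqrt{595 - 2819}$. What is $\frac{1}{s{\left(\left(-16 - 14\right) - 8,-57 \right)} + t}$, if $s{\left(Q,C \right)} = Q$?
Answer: $\frac{i}{2 \left(- 19 i + 4 \sqrt{139}\right)} \approx -0.003675 + 0.0091217 i$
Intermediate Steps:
$t = - 8 i \sqrt{139}$ ($t = - 2 \sqrt{595 - 2819} = - 2 \sqrt{-2224} = - 2 \cdot 4 i \sqrt{139} = - 8 i \sqrt{139} \approx - 94.319 i$)
$\frac{1}{s{\left(\left(-16 - 14\right) - 8,-57 \right)} + t} = \frac{1}{\left(\left(-16 - 14\right) - 8\right) - 8 i \sqrt{139}} = \frac{1}{\left(-30 - 8\right) - 8 i \sqrt{139}} = \frac{1}{-38 - 8 i \sqrt{139}}$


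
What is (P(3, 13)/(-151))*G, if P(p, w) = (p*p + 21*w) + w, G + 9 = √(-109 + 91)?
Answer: 2655/151 - 885*I*√2/151 ≈ 17.583 - 8.2886*I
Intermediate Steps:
G = -9 + 3*I*√2 (G = -9 + √(-109 + 91) = -9 + √(-18) = -9 + 3*I*√2 ≈ -9.0 + 4.2426*I)
P(p, w) = p² + 22*w (P(p, w) = (p² + 21*w) + w = p² + 22*w)
(P(3, 13)/(-151))*G = ((3² + 22*13)/(-151))*(-9 + 3*I*√2) = ((9 + 286)*(-1/151))*(-9 + 3*I*√2) = (295*(-1/151))*(-9 + 3*I*√2) = -295*(-9 + 3*I*√2)/151 = 2655/151 - 885*I*√2/151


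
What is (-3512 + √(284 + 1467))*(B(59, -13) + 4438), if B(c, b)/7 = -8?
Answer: -15389584 + 4382*√1751 ≈ -1.5206e+7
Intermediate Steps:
B(c, b) = -56 (B(c, b) = 7*(-8) = -56)
(-3512 + √(284 + 1467))*(B(59, -13) + 4438) = (-3512 + √(284 + 1467))*(-56 + 4438) = (-3512 + √1751)*4382 = -15389584 + 4382*√1751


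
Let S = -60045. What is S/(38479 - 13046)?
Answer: -60045/25433 ≈ -2.3609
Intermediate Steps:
S/(38479 - 13046) = -60045/(38479 - 13046) = -60045/25433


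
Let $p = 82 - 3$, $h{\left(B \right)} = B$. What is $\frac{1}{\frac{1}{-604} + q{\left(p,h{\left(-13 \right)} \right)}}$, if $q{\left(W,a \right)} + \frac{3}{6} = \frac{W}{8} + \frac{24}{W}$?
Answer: $\frac{95432}{923509} \approx 0.10334$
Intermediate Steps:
$p = 79$ ($p = 82 - 3 = 79$)
$q{\left(W,a \right)} = - \frac{1}{2} + \frac{24}{W} + \frac{W}{8}$ ($q{\left(W,a \right)} = - \frac{1}{2} + \left(\frac{W}{8} + \frac{24}{W}\right) = - \frac{1}{2} + \left(\frac{24}{W} + \frac{W}{8}\right) = - \frac{1}{2} + \frac{24}{W} + \frac{W}{8}$)
$\frac{1}{\frac{1}{-604} + q{\left(p,h{\left(-13 \right)} \right)}} = \frac{1}{\frac{1}{-604} + \frac{192 + 79 \left(-4 + 79\right)}{8 \cdot 79}} = \frac{1}{- \frac{1}{604} + \frac{1}{8} \cdot \frac{1}{79} \left(192 + 79 \cdot 75\right)} = \frac{1}{- \frac{1}{604} + \frac{1}{8} \cdot \frac{1}{79} \left(192 + 5925\right)} = \frac{1}{- \frac{1}{604} + \frac{1}{8} \cdot \frac{1}{79} \cdot 6117} = \frac{1}{- \frac{1}{604} + \frac{6117}{632}} = \frac{1}{\frac{923509}{95432}} = \frac{95432}{923509}$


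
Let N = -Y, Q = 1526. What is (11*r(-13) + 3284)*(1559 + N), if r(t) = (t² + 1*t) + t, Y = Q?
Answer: 160281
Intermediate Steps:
Y = 1526
r(t) = t² + 2*t (r(t) = (t² + t) + t = (t + t²) + t = t² + 2*t)
N = -1526 (N = -1*1526 = -1526)
(11*r(-13) + 3284)*(1559 + N) = (11*(-13*(2 - 13)) + 3284)*(1559 - 1526) = (11*(-13*(-11)) + 3284)*33 = (11*143 + 3284)*33 = (1573 + 3284)*33 = 4857*33 = 160281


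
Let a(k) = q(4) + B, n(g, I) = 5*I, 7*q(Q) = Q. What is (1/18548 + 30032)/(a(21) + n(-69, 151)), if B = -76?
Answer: 3899234759/88232836 ≈ 44.193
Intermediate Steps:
q(Q) = Q/7
a(k) = -528/7 (a(k) = (⅐)*4 - 76 = 4/7 - 76 = -528/7)
(1/18548 + 30032)/(a(21) + n(-69, 151)) = (1/18548 + 30032)/(-528/7 + 5*151) = (1/18548 + 30032)/(-528/7 + 755) = 557033537/(18548*(4757/7)) = (557033537/18548)*(7/4757) = 3899234759/88232836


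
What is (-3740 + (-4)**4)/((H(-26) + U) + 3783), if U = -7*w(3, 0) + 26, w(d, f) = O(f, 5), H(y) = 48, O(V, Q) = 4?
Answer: -3484/3829 ≈ -0.90990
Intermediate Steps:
w(d, f) = 4
U = -2 (U = -7*4 + 26 = -28 + 26 = -2)
(-3740 + (-4)**4)/((H(-26) + U) + 3783) = (-3740 + (-4)**4)/((48 - 2) + 3783) = (-3740 + 256)/(46 + 3783) = -3484/3829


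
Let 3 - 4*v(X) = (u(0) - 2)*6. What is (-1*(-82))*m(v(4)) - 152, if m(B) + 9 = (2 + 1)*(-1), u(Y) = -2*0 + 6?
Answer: -1136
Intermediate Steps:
u(Y) = 6 (u(Y) = 0 + 6 = 6)
v(X) = -21/4 (v(X) = ¾ - (6 - 2)*6/4 = ¾ - 6 = -21/4)
m(B) = -12 (m(B) = -9 + (2 + 1)*(-1) = -9 + 3*(-1) = -9 - 3 = -12)
(-1*(-82))*m(v(4)) - 152 = -1*(-82)*(-12) - 152 = 82*(-12) - 152 = -984 - 152 = -1136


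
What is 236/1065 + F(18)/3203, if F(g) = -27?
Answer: 727153/3411195 ≈ 0.21317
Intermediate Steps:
236/1065 + F(18)/3203 = 236/1065 - 27/3203 = 727153/3411195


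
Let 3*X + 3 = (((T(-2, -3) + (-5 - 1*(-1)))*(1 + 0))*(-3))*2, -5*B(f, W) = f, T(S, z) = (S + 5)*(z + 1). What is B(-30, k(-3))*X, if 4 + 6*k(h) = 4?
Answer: 114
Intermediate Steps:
k(h) = 0 (k(h) = -⅔ + (⅙)*4 = -⅔ + ⅔ = 0)
T(S, z) = (1 + z)*(5 + S) (T(S, z) = (5 + S)*(1 + z) = (1 + z)*(5 + S))
B(f, W) = -f/5
X = 19 (X = -1 + (((((5 - 2 + 5*(-3) - 2*(-3)) + (-5 - 1*(-1)))*(1 + 0))*(-3))*2)/3 = -1 + (((((5 - 2 - 15 + 6) + (-5 + 1))*1)*(-3))*2)/3 = -1 + ((((-6 - 4)*1)*(-3))*2)/3 = -1 + ((-10*1*(-3))*2)/3 = -1 + (-10*(-3)*2)/3 = -1 + (30*2)/3 = -1 + (⅓)*60 = -1 + 20 = 19)
B(-30, k(-3))*X = -⅕*(-30)*19 = 6*19 = 114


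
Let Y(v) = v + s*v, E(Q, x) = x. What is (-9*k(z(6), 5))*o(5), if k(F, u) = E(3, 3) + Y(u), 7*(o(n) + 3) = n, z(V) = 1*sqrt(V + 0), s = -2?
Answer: -288/7 ≈ -41.143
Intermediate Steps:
Y(v) = -v (Y(v) = v - 2*v = -v)
z(V) = sqrt(V) (z(V) = 1*sqrt(V) = sqrt(V))
o(n) = -3 + n/7
k(F, u) = 3 - u
(-9*k(z(6), 5))*o(5) = (-9*(3 - 1*5))*(-3 + (1/7)*5) = (-9*(3 - 5))*(-3 + 5/7) = -9*(-2)*(-16/7) = 18*(-16/7) = -288/7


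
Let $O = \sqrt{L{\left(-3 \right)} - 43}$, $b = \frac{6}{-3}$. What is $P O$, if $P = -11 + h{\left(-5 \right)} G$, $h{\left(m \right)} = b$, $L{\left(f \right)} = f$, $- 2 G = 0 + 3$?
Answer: $- 8 i \sqrt{46} \approx - 54.259 i$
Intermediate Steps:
$G = - \frac{3}{2}$ ($G = - \frac{0 + 3}{2} = \left(- \frac{1}{2}\right) 3 = - \frac{3}{2} \approx -1.5$)
$b = -2$ ($b = 6 \left(- \frac{1}{3}\right) = -2$)
$O = i \sqrt{46}$ ($O = \sqrt{-3 - 43} = \sqrt{-46} = i \sqrt{46} \approx 6.7823 i$)
$h{\left(m \right)} = -2$
$P = -8$ ($P = -11 - -3 = -11 + 3 = -8$)
$P O = - 8 i \sqrt{46}$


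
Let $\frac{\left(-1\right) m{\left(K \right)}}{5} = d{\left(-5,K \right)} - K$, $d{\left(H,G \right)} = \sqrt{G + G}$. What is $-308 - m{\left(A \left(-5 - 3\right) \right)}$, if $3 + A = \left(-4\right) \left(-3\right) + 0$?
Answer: $52 + 60 i \approx 52.0 + 60.0 i$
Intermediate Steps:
$A = 9$ ($A = -3 + \left(\left(-4\right) \left(-3\right) + 0\right) = -3 + \left(12 + 0\right) = -3 + 12 = 9$)
$d{\left(H,G \right)} = \sqrt{2} \sqrt{G}$ ($d{\left(H,G \right)} = \sqrt{2 G} = \sqrt{2} \sqrt{G}$)
$m{\left(K \right)} = 5 K - 5 \sqrt{2} \sqrt{K}$ ($m{\left(K \right)} = - 5 \left(\sqrt{2} \sqrt{K} - K\right) = - 5 \left(- K + \sqrt{2} \sqrt{K}\right) = 5 K - 5 \sqrt{2} \sqrt{K}$)
$-308 - m{\left(A \left(-5 - 3\right) \right)} = -308 - \left(5 \cdot 9 \left(-5 - 3\right) - 5 \sqrt{2} \sqrt{9 \left(-5 - 3\right)}\right) = -308 - \left(5 \cdot 9 \left(-8\right) - 5 \sqrt{2} \sqrt{9 \left(-8\right)}\right) = -308 - \left(5 \left(-72\right) - 5 \sqrt{2} \sqrt{-72}\right) = -308 - \left(-360 - 5 \sqrt{2} \cdot 6 i \sqrt{2}\right) = -308 - \left(-360 - 60 i\right) = -308 + \left(360 + 60 i\right) = 52 + 60 i$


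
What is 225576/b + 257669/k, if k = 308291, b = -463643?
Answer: 49923377551/142936964113 ≈ 0.34927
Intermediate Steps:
225576/b + 257669/k = 225576/(-463643) + 257669/308291 = 225576*(-1/463643) + 257669*(1/308291) = -225576/463643 + 257669/308291 = 49923377551/142936964113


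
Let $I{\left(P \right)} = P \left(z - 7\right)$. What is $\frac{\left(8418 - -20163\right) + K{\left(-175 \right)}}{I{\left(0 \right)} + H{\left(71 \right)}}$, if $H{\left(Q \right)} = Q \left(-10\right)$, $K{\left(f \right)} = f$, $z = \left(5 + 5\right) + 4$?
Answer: $- \frac{14203}{355} \approx -40.008$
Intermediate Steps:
$z = 14$ ($z = 10 + 4 = 14$)
$I{\left(P \right)} = 7 P$ ($I{\left(P \right)} = P \left(14 - 7\right) = P 7 = 7 P$)
$H{\left(Q \right)} = - 10 Q$
$\frac{\left(8418 - -20163\right) + K{\left(-175 \right)}}{I{\left(0 \right)} + H{\left(71 \right)}} = \frac{\left(8418 - -20163\right) - 175}{7 \cdot 0 - 710} = \frac{\left(8418 + 20163\right) - 175}{0 - 710} = \frac{28581 - 175}{-710} = 28406 \left(- \frac{1}{710}\right) = - \frac{14203}{355}$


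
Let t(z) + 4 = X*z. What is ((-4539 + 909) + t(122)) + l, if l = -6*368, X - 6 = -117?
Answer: -19384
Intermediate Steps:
X = -111 (X = 6 - 117 = -111)
l = -2208
t(z) = -4 - 111*z
((-4539 + 909) + t(122)) + l = ((-4539 + 909) + (-4 - 111*122)) - 2208 = (-3630 + (-4 - 13542)) - 2208 = (-3630 - 13546) - 2208 = -17176 - 2208 = -19384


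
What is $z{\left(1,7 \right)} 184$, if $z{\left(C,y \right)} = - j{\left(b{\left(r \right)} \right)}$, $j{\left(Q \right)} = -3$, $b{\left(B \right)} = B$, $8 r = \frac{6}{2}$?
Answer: $552$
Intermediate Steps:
$r = \frac{3}{8}$ ($r = \frac{6 \cdot \frac{1}{2}}{8} = \frac{1}{8} \cdot 3 = \frac{3}{8} \approx 0.375$)
$z{\left(C,y \right)} = 3$ ($z{\left(C,y \right)} = \left(-1\right) \left(-3\right) = 3$)
$z{\left(1,7 \right)} 184 = 3 \cdot 184 = 552$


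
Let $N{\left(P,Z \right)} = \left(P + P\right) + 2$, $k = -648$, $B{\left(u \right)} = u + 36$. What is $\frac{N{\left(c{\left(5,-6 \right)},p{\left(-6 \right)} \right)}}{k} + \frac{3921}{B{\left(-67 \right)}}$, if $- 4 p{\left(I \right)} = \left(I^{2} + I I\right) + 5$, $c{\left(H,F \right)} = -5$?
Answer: $- \frac{317570}{2511} \approx -126.47$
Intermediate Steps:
$B{\left(u \right)} = 36 + u$
$p{\left(I \right)} = - \frac{5}{4} - \frac{I^{2}}{2}$ ($p{\left(I \right)} = - \frac{\left(I^{2} + I I\right) + 5}{4} = - \frac{\left(I^{2} + I^{2}\right) + 5}{4} = - \frac{2 I^{2} + 5}{4} = - \frac{5 + 2 I^{2}}{4} = - \frac{5}{4} - \frac{I^{2}}{2}$)
$N{\left(P,Z \right)} = 2 + 2 P$ ($N{\left(P,Z \right)} = 2 P + 2 = 2 + 2 P$)
$\frac{N{\left(c{\left(5,-6 \right)},p{\left(-6 \right)} \right)}}{k} + \frac{3921}{B{\left(-67 \right)}} = \frac{2 + 2 \left(-5\right)}{-648} + \frac{3921}{36 - 67} = \left(2 - 10\right) \left(- \frac{1}{648}\right) + \frac{3921}{-31} = \left(-8\right) \left(- \frac{1}{648}\right) + 3921 \left(- \frac{1}{31}\right) = \frac{1}{81} - \frac{3921}{31} = - \frac{317570}{2511}$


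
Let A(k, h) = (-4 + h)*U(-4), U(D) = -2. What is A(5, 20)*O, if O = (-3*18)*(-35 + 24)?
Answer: -19008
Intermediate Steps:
A(k, h) = 8 - 2*h (A(k, h) = (-4 + h)*(-2) = 8 - 2*h)
O = 594 (O = -54*(-11) = 594)
A(5, 20)*O = (8 - 2*20)*594 = (8 - 40)*594 = -32*594 = -19008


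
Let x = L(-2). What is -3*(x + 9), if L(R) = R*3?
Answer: -9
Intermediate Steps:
L(R) = 3*R
x = -6 (x = 3*(-2) = -6)
-3*(x + 9) = -3*(-6 + 9) = -3*3 = -9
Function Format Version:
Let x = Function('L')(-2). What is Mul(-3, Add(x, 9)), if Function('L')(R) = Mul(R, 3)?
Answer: -9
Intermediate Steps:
Function('L')(R) = Mul(3, R)
x = -6 (x = Mul(3, -2) = -6)
Mul(-3, Add(x, 9)) = Mul(-3, Add(-6, 9)) = Mul(-3, 3) = -9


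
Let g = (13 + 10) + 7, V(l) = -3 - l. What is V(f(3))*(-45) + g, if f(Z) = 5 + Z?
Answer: 525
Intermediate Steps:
g = 30 (g = 23 + 7 = 30)
V(f(3))*(-45) + g = (-3 - (5 + 3))*(-45) + 30 = (-3 - 1*8)*(-45) + 30 = (-3 - 8)*(-45) + 30 = -11*(-45) + 30 = 495 + 30 = 525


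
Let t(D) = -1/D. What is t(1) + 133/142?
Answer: -9/142 ≈ -0.063380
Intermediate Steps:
t(1) + 133/142 = -1/1 + 133/142 = -1*1 + 133*(1/142) = -1 + 133/142 = -9/142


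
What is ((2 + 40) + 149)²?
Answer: 36481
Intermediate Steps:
((2 + 40) + 149)² = (42 + 149)² = 191² = 36481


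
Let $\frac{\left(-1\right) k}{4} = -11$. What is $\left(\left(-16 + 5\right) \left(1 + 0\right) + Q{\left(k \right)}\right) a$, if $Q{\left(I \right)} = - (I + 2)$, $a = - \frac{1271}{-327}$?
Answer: $- \frac{24149}{109} \approx -221.55$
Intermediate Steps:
$k = 44$ ($k = \left(-4\right) \left(-11\right) = 44$)
$a = \frac{1271}{327}$ ($a = \left(-1271\right) \left(- \frac{1}{327}\right) = \frac{1271}{327} \approx 3.8868$)
$Q{\left(I \right)} = -2 - I$ ($Q{\left(I \right)} = - (2 + I) = -2 - I$)
$\left(\left(-16 + 5\right) \left(1 + 0\right) + Q{\left(k \right)}\right) a = \left(\left(-16 + 5\right) \left(1 + 0\right) - 46\right) \frac{1271}{327} = \left(\left(-11\right) 1 - 46\right) \frac{1271}{327} = \left(-11 - 46\right) \frac{1271}{327} = \left(-57\right) \frac{1271}{327} = - \frac{24149}{109}$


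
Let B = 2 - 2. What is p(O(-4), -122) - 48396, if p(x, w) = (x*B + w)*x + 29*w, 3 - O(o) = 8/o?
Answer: -52544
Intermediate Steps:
B = 0
O(o) = 3 - 8/o
p(x, w) = 29*w + w*x (p(x, w) = (x*0 + w)*x + 29*w = (0 + w)*x + 29*w = w*x + 29*w = 29*w + w*x)
p(O(-4), -122) - 48396 = -122*(29 + (3 - 8/(-4))) - 48396 = -122*(29 + (3 - 8*(-1/4))) - 48396 = -122*(29 + (3 + 2)) - 48396 = -122*(29 + 5) - 48396 = -122*34 - 48396 = -4148 - 48396 = -52544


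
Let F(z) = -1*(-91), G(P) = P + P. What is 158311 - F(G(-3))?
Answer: 158220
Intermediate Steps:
G(P) = 2*P
F(z) = 91
158311 - F(G(-3)) = 158311 - 1*91 = 158311 - 91 = 158220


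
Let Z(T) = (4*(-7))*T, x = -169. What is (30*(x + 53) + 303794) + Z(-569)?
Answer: 316246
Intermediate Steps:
Z(T) = -28*T
(30*(x + 53) + 303794) + Z(-569) = (30*(-169 + 53) + 303794) - 28*(-569) = (30*(-116) + 303794) + 15932 = (-3480 + 303794) + 15932 = 300314 + 15932 = 316246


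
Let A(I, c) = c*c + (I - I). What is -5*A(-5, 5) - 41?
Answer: -166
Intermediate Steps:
A(I, c) = c² (A(I, c) = c² + 0 = c²)
-5*A(-5, 5) - 41 = -5*5² - 41 = -5*25 - 41 = -125 - 41 = -166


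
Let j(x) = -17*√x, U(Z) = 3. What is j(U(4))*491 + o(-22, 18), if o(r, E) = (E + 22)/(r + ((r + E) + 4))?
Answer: -20/11 - 8347*√3 ≈ -14459.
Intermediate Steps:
o(r, E) = (22 + E)/(4 + E + 2*r) (o(r, E) = (22 + E)/(r + ((E + r) + 4)) = (22 + E)/(r + (4 + E + r)) = (22 + E)/(4 + E + 2*r))
j(U(4))*491 + o(-22, 18) = -17*√3*491 + (22 + 18)/(4 + 18 + 2*(-22)) = -8347*√3 + 40/(4 + 18 - 44) = -8347*√3 + 40/(-22) = -8347*√3 - 1/22*40 = -8347*√3 - 20/11 = -20/11 - 8347*√3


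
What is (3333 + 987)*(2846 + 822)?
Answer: 15845760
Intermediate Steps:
(3333 + 987)*(2846 + 822) = 4320*3668 = 15845760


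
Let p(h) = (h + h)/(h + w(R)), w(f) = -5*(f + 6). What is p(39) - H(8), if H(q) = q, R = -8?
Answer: -314/49 ≈ -6.4082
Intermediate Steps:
w(f) = -30 - 5*f (w(f) = -5*(6 + f) = -30 - 5*f)
p(h) = 2*h/(10 + h) (p(h) = (h + h)/(h + (-30 - 5*(-8))) = (2*h)/(h + (-30 + 40)) = (2*h)/(h + 10) = (2*h)/(10 + h) = 2*h/(10 + h))
p(39) - H(8) = 2*39/(10 + 39) - 1*8 = 2*39/49 - 8 = 2*39*(1/49) - 8 = 78/49 - 8 = -314/49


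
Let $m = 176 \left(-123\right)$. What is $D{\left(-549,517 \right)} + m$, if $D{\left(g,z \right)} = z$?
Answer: $-21131$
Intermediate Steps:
$m = -21648$
$D{\left(-549,517 \right)} + m = 517 - 21648 = -21131$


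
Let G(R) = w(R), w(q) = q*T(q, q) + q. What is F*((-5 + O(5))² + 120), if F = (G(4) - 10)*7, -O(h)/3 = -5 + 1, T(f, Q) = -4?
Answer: -26026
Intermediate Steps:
O(h) = 12 (O(h) = -3*(-5 + 1) = -3*(-4) = 12)
w(q) = -3*q (w(q) = q*(-4) + q = -4*q + q = -3*q)
G(R) = -3*R
F = -154 (F = (-3*4 - 10)*7 = (-12 - 10)*7 = -22*7 = -154)
F*((-5 + O(5))² + 120) = -154*((-5 + 12)² + 120) = -154*(7² + 120) = -154*(49 + 120) = -154*169 = -26026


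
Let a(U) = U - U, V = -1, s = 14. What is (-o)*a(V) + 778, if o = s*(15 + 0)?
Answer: 778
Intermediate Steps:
o = 210 (o = 14*(15 + 0) = 14*15 = 210)
a(U) = 0
(-o)*a(V) + 778 = -1*210*0 + 778 = -210*0 + 778 = 0 + 778 = 778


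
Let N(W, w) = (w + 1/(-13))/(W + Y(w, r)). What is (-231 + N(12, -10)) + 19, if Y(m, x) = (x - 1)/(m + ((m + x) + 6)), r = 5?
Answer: -287803/1352 ≈ -212.87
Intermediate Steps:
Y(m, x) = (-1 + x)/(6 + x + 2*m) (Y(m, x) = (-1 + x)/(m + (6 + m + x)) = (-1 + x)/(6 + x + 2*m))
N(W, w) = (-1/13 + w)/(W + 4/(11 + 2*w)) (N(W, w) = (w + 1/(-13))/(W + (-1 + 5)/(6 + 5 + 2*w)) = (w - 1/13)/(W + 4/(11 + 2*w)) = (-1/13 + w)/(W + 4/(11 + 2*w)))
(-231 + N(12, -10)) + 19 = (-231 + (-1 + 13*(-10))*(11 + 2*(-10))/(13*(4 + 12*(11 + 2*(-10))))) + 19 = (-231 + (-1 - 130)*(11 - 20)/(13*(4 + 12*(11 - 20)))) + 19 = (-231 + (1/13)*(-131)*(-9)/(4 + 12*(-9))) + 19 = (-231 + (1/13)*(-131)*(-9)/(4 - 108)) + 19 = (-231 + (1/13)*(-131)*(-9)/(-104)) + 19 = (-231 + (1/13)*(-1/104)*(-131)*(-9)) + 19 = (-231 - 1179/1352) + 19 = -313491/1352 + 19 = -287803/1352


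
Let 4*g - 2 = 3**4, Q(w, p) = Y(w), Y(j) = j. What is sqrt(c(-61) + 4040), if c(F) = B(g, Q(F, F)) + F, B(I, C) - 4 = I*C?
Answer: sqrt(10869)/2 ≈ 52.127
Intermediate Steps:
Q(w, p) = w
g = 83/4 (g = 1/2 + (1/4)*3**4 = 1/2 + (1/4)*81 = 1/2 + 81/4 = 83/4 ≈ 20.750)
B(I, C) = 4 + C*I (B(I, C) = 4 + I*C = 4 + C*I)
c(F) = 4 + 87*F/4 (c(F) = (4 + F*(83/4)) + F = (4 + 83*F/4) + F = 4 + 87*F/4)
sqrt(c(-61) + 4040) = sqrt((4 + (87/4)*(-61)) + 4040) = sqrt((4 - 5307/4) + 4040) = sqrt(-5291/4 + 4040) = sqrt(10869/4) = sqrt(10869)/2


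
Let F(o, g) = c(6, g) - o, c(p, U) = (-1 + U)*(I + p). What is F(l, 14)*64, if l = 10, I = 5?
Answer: 8512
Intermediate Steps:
c(p, U) = (-1 + U)*(5 + p)
F(o, g) = -11 - o + 11*g (F(o, g) = (-5 - 1*6 + 5*g + g*6) - o = (-5 - 6 + 5*g + 6*g) - o = (-11 + 11*g) - o = -11 - o + 11*g)
F(l, 14)*64 = (-11 - 1*10 + 11*14)*64 = (-11 - 10 + 154)*64 = 133*64 = 8512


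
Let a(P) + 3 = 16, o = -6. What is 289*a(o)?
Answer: 3757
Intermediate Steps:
a(P) = 13 (a(P) = -3 + 16 = 13)
289*a(o) = 289*13 = 3757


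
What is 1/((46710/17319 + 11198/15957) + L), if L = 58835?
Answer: 92119761/5420179234979 ≈ 1.6996e-5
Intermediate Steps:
1/((46710/17319 + 11198/15957) + L) = 1/((46710/17319 + 11198/15957) + 58835) = 1/((46710*(1/17319) + 11198*(1/15957)) + 58835) = 1/((15570/5773 + 11198/15957) + 58835) = 1/(313096544/92119761 + 58835) = 1/(5420179234979/92119761) = 92119761/5420179234979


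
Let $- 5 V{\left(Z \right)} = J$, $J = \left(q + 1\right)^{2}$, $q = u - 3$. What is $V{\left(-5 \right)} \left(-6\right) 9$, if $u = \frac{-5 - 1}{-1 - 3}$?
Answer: $\frac{27}{10} \approx 2.7$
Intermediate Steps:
$u = \frac{3}{2}$ ($u = - \frac{6}{-1 + \left(-4 + 1\right)} = - \frac{6}{-1 - 3} = - \frac{6}{-4} = \left(-6\right) \left(- \frac{1}{4}\right) = \frac{3}{2} \approx 1.5$)
$q = - \frac{3}{2}$ ($q = \frac{3}{2} - 3 = - \frac{3}{2} \approx -1.5$)
$J = \frac{1}{4}$ ($J = \left(- \frac{3}{2} + 1\right)^{2} = \left(- \frac{1}{2}\right)^{2} = \frac{1}{4} \approx 0.25$)
$V{\left(Z \right)} = - \frac{1}{20}$ ($V{\left(Z \right)} = \left(- \frac{1}{5}\right) \frac{1}{4} = - \frac{1}{20}$)
$V{\left(-5 \right)} \left(-6\right) 9 = \left(- \frac{1}{20}\right) \left(-6\right) 9 = \frac{3}{10} \cdot 9 = \frac{27}{10}$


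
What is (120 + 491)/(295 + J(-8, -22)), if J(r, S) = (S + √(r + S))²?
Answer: 457639/619081 + 26884*I*√30/619081 ≈ 0.73922 + 0.23785*I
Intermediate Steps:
J(r, S) = (S + √(S + r))²
(120 + 491)/(295 + J(-8, -22)) = (120 + 491)/(295 + (-22 + √(-22 - 8))²) = 611/(295 + (-22 + √(-30))²) = 611/(295 + (-22 + I*√30)²)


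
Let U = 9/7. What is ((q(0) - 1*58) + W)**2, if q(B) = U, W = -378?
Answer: 9259849/49 ≈ 1.8898e+5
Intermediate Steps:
U = 9/7 (U = 9*(1/7) = 9/7 ≈ 1.2857)
q(B) = 9/7
((q(0) - 1*58) + W)**2 = ((9/7 - 1*58) - 378)**2 = ((9/7 - 58) - 378)**2 = (-397/7 - 378)**2 = (-3043/7)**2 = 9259849/49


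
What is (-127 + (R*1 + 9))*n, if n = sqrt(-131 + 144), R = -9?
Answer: -127*sqrt(13) ≈ -457.90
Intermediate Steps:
n = sqrt(13) ≈ 3.6056
(-127 + (R*1 + 9))*n = (-127 + (-9*1 + 9))*sqrt(13) = (-127 + (-9 + 9))*sqrt(13) = (-127 + 0)*sqrt(13) = -127*sqrt(13)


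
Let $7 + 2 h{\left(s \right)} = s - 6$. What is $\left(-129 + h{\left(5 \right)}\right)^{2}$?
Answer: $17689$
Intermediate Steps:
$h{\left(s \right)} = - \frac{13}{2} + \frac{s}{2}$ ($h{\left(s \right)} = - \frac{7}{2} + \frac{s - 6}{2} = - \frac{7}{2} + \frac{-6 + s}{2} = - \frac{7}{2} + \left(-3 + \frac{s}{2}\right) = - \frac{13}{2} + \frac{s}{2}$)
$\left(-129 + h{\left(5 \right)}\right)^{2} = \left(-129 + \left(- \frac{13}{2} + \frac{1}{2} \cdot 5\right)\right)^{2} = \left(-129 + \left(- \frac{13}{2} + \frac{5}{2}\right)\right)^{2} = \left(-129 - 4\right)^{2} = \left(-133\right)^{2} = 17689$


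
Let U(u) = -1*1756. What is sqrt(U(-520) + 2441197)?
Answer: 3*sqrt(271049) ≈ 1561.9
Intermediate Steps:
U(u) = -1756
sqrt(U(-520) + 2441197) = sqrt(-1756 + 2441197) = sqrt(2439441) = 3*sqrt(271049)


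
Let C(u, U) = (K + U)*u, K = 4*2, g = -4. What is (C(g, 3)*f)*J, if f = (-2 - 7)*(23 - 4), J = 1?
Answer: 7524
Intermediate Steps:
K = 8
C(u, U) = u*(8 + U) (C(u, U) = (8 + U)*u = u*(8 + U))
f = -171 (f = -9*19 = -171)
(C(g, 3)*f)*J = (-4*(8 + 3)*(-171))*1 = (-4*11*(-171))*1 = -44*(-171)*1 = 7524*1 = 7524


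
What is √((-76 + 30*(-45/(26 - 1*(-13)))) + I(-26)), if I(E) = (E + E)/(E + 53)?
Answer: I*√1540578/117 ≈ 10.609*I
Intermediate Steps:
I(E) = 2*E/(53 + E) (I(E) = (2*E)/(53 + E) = 2*E/(53 + E))
√((-76 + 30*(-45/(26 - 1*(-13)))) + I(-26)) = √((-76 + 30*(-45/(26 - 1*(-13)))) + 2*(-26)/(53 - 26)) = √((-76 + 30*(-45/(26 + 13))) + 2*(-26)/27) = √((-76 + 30*(-45/39)) + 2*(-26)*(1/27)) = √((-76 + 30*(-45*1/39)) - 52/27) = √((-76 + 30*(-15/13)) - 52/27) = √((-76 - 450/13) - 52/27) = √(-1438/13 - 52/27) = √(-39502/351) = I*√1540578/117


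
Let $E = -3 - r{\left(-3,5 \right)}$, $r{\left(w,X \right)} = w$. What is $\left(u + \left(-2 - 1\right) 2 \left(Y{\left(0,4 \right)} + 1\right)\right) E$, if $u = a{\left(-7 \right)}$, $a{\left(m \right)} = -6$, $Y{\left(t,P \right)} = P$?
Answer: $0$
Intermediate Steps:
$u = -6$
$E = 0$ ($E = -3 - -3 = -3 + 3 = 0$)
$\left(u + \left(-2 - 1\right) 2 \left(Y{\left(0,4 \right)} + 1\right)\right) E = \left(-6 + \left(-2 - 1\right) 2 \left(4 + 1\right)\right) 0 = \left(-6 + \left(-3\right) 2 \cdot 5\right) 0 = \left(-6 - 30\right) 0 = \left(-36\right) 0 = 0$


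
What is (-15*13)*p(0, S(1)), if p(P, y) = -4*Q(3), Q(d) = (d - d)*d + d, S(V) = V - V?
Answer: 2340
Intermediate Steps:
S(V) = 0
Q(d) = d (Q(d) = 0*d + d = 0 + d = d)
p(P, y) = -12 (p(P, y) = -4*3 = -12)
(-15*13)*p(0, S(1)) = -15*13*(-12) = -195*(-12) = 2340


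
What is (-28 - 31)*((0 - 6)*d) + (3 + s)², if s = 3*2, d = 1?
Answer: 435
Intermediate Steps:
s = 6
(-28 - 31)*((0 - 6)*d) + (3 + s)² = (-28 - 31)*((0 - 6)*1) + (3 + 6)² = -(-354) + 9² = -59*(-6) + 81 = 354 + 81 = 435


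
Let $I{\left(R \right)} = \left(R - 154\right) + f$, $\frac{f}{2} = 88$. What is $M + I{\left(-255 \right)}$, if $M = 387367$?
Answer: $387134$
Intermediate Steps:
$f = 176$ ($f = 2 \cdot 88 = 176$)
$I{\left(R \right)} = 22 + R$ ($I{\left(R \right)} = \left(R - 154\right) + 176 = \left(-154 + R\right) + 176 = 22 + R$)
$M + I{\left(-255 \right)} = 387367 + \left(22 - 255\right) = 387367 - 233 = 387134$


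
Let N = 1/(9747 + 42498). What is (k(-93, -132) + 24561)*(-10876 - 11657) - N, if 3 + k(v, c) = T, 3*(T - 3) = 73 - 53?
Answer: -28921956008086/52245 ≈ -5.5358e+8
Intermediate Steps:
T = 29/3 (T = 3 + (73 - 53)/3 = 3 + (⅓)*20 = 3 + 20/3 = 29/3 ≈ 9.6667)
k(v, c) = 20/3 (k(v, c) = -3 + 29/3 = 20/3)
N = 1/52245 ≈ 1.9141e-5
(k(-93, -132) + 24561)*(-10876 - 11657) - N = (20/3 + 24561)*(-10876 - 11657) - 1*1/52245 = (73703/3)*(-22533) - 1/52245 = -553583233 - 1/52245 = -28921956008086/52245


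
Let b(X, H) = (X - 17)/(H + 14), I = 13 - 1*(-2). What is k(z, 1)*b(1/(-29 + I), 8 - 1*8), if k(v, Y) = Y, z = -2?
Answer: -239/196 ≈ -1.2194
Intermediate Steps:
I = 15 (I = 13 + 2 = 15)
b(X, H) = (-17 + X)/(14 + H)
k(z, 1)*b(1/(-29 + I), 8 - 1*8) = 1*((-17 + 1/(-29 + 15))/(14 + (8 - 1*8))) = 1*((-17 + 1/(-14))/(14 + (8 - 8))) = 1*((-17 - 1/14)/(14 + 0)) = 1*(-239/14/14) = 1*((1/14)*(-239/14)) = 1*(-239/196) = -239/196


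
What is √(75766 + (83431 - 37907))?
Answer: √121290 ≈ 348.27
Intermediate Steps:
√(75766 + (83431 - 37907)) = √(75766 + 45524) = √121290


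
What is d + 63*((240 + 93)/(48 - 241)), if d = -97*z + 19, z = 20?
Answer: -391732/193 ≈ -2029.7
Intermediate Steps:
d = -1921 (d = -97*20 + 19 = -1940 + 19 = -1921)
d + 63*((240 + 93)/(48 - 241)) = -1921 + 63*((240 + 93)/(48 - 241)) = -1921 + 63*(333/(-193)) = -1921 + 63*(333*(-1/193)) = -1921 + 63*(-333/193) = -1921 - 20979/193 = -391732/193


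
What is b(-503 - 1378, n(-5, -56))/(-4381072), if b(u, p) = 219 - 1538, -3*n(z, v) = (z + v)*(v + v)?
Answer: 1319/4381072 ≈ 0.00030107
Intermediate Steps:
n(z, v) = -2*v*(v + z)/3 (n(z, v) = -(z + v)*(v + v)/3 = -(v + z)*2*v/3 = -2*v*(v + z)/3)
b(u, p) = -1319
b(-503 - 1378, n(-5, -56))/(-4381072) = -1319/(-4381072) = -1319*(-1/4381072) = 1319/4381072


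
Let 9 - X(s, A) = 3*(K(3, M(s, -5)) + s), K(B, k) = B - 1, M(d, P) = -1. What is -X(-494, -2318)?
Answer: -1485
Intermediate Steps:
K(B, k) = -1 + B
X(s, A) = 3 - 3*s (X(s, A) = 9 - 3*((-1 + 3) + s) = 9 - 3*(2 + s) = 9 - (6 + 3*s) = 9 + (-6 - 3*s) = 3 - 3*s)
-X(-494, -2318) = -(3 - 3*(-494)) = -(3 + 1482) = -1*1485 = -1485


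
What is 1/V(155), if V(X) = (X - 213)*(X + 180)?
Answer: -1/19430 ≈ -5.1467e-5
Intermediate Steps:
V(X) = (-213 + X)*(180 + X)
1/V(155) = 1/(-38340 + 155² - 33*155) = 1/(-38340 + 24025 - 5115) = 1/(-19430) = -1/19430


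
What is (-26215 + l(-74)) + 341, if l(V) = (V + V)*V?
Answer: -14922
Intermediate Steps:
l(V) = 2*V² (l(V) = (2*V)*V = 2*V²)
(-26215 + l(-74)) + 341 = (-26215 + 2*(-74)²) + 341 = (-26215 + 2*5476) + 341 = (-26215 + 10952) + 341 = -15263 + 341 = -14922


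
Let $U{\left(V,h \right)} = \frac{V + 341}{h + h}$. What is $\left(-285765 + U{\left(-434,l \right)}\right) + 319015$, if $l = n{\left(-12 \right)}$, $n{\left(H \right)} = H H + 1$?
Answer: $\frac{9642407}{290} \approx 33250.0$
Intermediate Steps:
$n{\left(H \right)} = 1 + H^{2}$ ($n{\left(H \right)} = H^{2} + 1 = 1 + H^{2}$)
$l = 145$ ($l = 1 + \left(-12\right)^{2} = 1 + 144 = 145$)
$U{\left(V,h \right)} = \frac{341 + V}{2 h}$
$\left(-285765 + U{\left(-434,l \right)}\right) + 319015 = \left(-285765 + \frac{341 - 434}{2 \cdot 145}\right) + 319015 = \left(-285765 + \frac{1}{2} \cdot \frac{1}{145} \left(-93\right)\right) + 319015 = \left(-285765 - \frac{93}{290}\right) + 319015 = - \frac{82871943}{290} + 319015 = \frac{9642407}{290}$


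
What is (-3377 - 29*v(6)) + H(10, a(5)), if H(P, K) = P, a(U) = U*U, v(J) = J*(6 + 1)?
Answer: -4585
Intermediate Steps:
v(J) = 7*J (v(J) = J*7 = 7*J)
a(U) = U²
(-3377 - 29*v(6)) + H(10, a(5)) = (-3377 - 203*6) + 10 = (-3377 - 29*42) + 10 = (-3377 - 1218) + 10 = -4595 + 10 = -4585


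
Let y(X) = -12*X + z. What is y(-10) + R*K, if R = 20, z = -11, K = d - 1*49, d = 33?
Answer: -211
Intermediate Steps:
K = -16 (K = 33 - 1*49 = 33 - 49 = -16)
y(X) = -11 - 12*X (y(X) = -12*X - 11 = -11 - 12*X)
y(-10) + R*K = (-11 - 12*(-10)) + 20*(-16) = (-11 + 120) - 320 = 109 - 320 = -211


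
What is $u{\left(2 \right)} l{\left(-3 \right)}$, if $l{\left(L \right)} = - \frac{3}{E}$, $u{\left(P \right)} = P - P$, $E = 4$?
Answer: $0$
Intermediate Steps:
$u{\left(P \right)} = 0$
$l{\left(L \right)} = - \frac{3}{4}$
$u{\left(2 \right)} l{\left(-3 \right)} = 0 \left(- \frac{3}{4}\right) = 0$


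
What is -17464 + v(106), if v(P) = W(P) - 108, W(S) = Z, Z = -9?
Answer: -17581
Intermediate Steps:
W(S) = -9
v(P) = -117 (v(P) = -9 - 108 = -117)
-17464 + v(106) = -17464 - 117 = -17581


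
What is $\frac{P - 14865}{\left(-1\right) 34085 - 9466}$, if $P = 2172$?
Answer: $\frac{4231}{14517} \approx 0.29145$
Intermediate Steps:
$\frac{P - 14865}{\left(-1\right) 34085 - 9466} = \frac{2172 - 14865}{\left(-1\right) 34085 - 9466} = - \frac{12693}{-34085 - 9466} = - \frac{12693}{-43551} = \left(-12693\right) \left(- \frac{1}{43551}\right) = \frac{4231}{14517}$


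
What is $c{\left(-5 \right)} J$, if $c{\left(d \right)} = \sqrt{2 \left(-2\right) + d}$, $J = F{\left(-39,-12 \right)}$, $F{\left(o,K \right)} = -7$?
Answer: $- 21 i \approx - 21.0 i$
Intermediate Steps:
$J = -7$
$c{\left(d \right)} = \sqrt{-4 + d}$
$c{\left(-5 \right)} J = \sqrt{-4 - 5} \left(-7\right) = \sqrt{-9} \left(-7\right) = 3 i \left(-7\right) = - 21 i$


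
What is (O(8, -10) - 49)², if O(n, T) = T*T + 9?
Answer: 3600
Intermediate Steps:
O(n, T) = 9 + T² (O(n, T) = T² + 9 = 9 + T²)
(O(8, -10) - 49)² = ((9 + (-10)²) - 49)² = ((9 + 100) - 49)² = (109 - 49)² = 60² = 3600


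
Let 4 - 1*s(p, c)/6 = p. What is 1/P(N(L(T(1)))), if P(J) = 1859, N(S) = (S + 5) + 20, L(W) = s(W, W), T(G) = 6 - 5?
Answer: 1/1859 ≈ 0.00053792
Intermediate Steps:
T(G) = 1
s(p, c) = 24 - 6*p
L(W) = 24 - 6*W
N(S) = 25 + S (N(S) = (5 + S) + 20 = 25 + S)
1/P(N(L(T(1)))) = 1/1859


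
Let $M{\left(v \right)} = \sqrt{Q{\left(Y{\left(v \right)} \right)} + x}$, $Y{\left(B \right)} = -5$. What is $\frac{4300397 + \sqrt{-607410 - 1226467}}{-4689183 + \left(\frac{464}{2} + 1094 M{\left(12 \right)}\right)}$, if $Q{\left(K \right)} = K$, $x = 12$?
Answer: $- \frac{4300397 + i \sqrt{1833877}}{4688951 - 1094 \sqrt{7}} \approx -0.9177 - 0.00028899 i$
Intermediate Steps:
$M{\left(v \right)} = \sqrt{7}$ ($M{\left(v \right)} = \sqrt{-5 + 12} = \sqrt{7}$)
$\frac{4300397 + \sqrt{-607410 - 1226467}}{-4689183 + \left(\frac{464}{2} + 1094 M{\left(12 \right)}\right)} = \frac{4300397 + \sqrt{-607410 - 1226467}}{-4689183 + \left(\frac{464}{2} + 1094 \sqrt{7}\right)} = \frac{4300397 + \sqrt{-1833877}}{-4689183 + \left(464 \cdot \frac{1}{2} + 1094 \sqrt{7}\right)} = \frac{4300397 + i \sqrt{1833877}}{-4689183 + \left(232 + 1094 \sqrt{7}\right)} = \frac{4300397 + i \sqrt{1833877}}{-4688951 + 1094 \sqrt{7}}$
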